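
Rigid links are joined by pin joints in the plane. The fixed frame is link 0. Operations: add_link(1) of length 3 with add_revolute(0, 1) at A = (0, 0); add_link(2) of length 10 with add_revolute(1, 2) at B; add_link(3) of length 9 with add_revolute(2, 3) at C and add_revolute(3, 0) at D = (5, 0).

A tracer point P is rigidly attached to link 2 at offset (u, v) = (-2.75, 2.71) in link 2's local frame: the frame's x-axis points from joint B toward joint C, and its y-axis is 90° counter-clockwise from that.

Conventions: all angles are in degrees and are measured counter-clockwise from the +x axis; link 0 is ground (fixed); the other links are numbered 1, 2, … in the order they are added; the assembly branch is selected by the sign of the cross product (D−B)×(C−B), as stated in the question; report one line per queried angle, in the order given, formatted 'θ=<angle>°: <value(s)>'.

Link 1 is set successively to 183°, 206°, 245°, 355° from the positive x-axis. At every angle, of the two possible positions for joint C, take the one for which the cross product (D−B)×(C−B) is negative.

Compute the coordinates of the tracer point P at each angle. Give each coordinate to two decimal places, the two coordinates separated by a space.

A=(0,0), D=(5.00,0)
θ=183°: B = A + 3.00·(cos183°, sin183°) = (-2.9959, -0.1570)
θ=183°: |BD| = 7.9974
θ=183°: circle(B,10.00) ∩ circle(D,9.00): a=5.1866, h=8.5498
θ=183°:   candidates: C₊=(2.0219,8.4930) cross=68.376; C₋=(2.3576,-8.6033) cross=-68.376
θ=183°:   branch - wants cross < 0 → take C=(2.3576,-8.6033) (cross=-68.376)
θ=183°: ex = (C−B)/|BC| = (0.5353,-0.8446); ey = (0.8446,0.5353)
θ=183°: P = B + -2.75·ex + 2.71·ey = (-2.1791,3.6165)
θ=206°: B = A + 3.00·(cos206°, sin206°) = (-2.6964, -1.3151)
θ=206°: |BD| = 7.8079
θ=206°: circle(B,10.00) ∩ circle(D,9.00): a=5.1207, h=8.5895
θ=206°:   candidates: C₊=(0.9044,8.0141) cross=67.066; C₋=(3.7979,-8.9194) cross=-67.066
θ=206°:   branch - wants cross < 0 → take C=(3.7979,-8.9194) (cross=-67.066)
θ=206°: ex = (C−B)/|BC| = (0.6494,-0.7604); ey = (0.7604,0.6494)
θ=206°: P = B + -2.75·ex + 2.71·ey = (-2.4216,2.5360)
θ=245°: B = A + 3.00·(cos245°, sin245°) = (-1.2679, -2.7189)
θ=245°: |BD| = 6.8322
θ=245°: circle(B,10.00) ∩ circle(D,9.00): a=4.8066, h=8.7691
θ=245°:   candidates: C₊=(-0.3480,7.2387) cross=59.912; C₋=(6.6314,-8.8509) cross=-59.912
θ=245°:   branch - wants cross < 0 → take C=(6.6314,-8.8509) (cross=-59.912)
θ=245°: ex = (C−B)/|BC| = (0.7899,-0.6132); ey = (0.6132,0.7899)
θ=245°: P = B + -2.75·ex + 2.71·ey = (-1.7784,1.1081)
θ=355°: B = A + 3.00·(cos355°, sin355°) = (2.9886, -0.2615)
θ=355°: |BD| = 2.0283
θ=355°: circle(B,10.00) ∩ circle(D,9.00): a=5.6978, h=8.2180
θ=355°:   candidates: C₊=(7.5795,8.6224) cross=16.669; C₋=(9.6982,-7.6764) cross=-16.669
θ=355°:   branch - wants cross < 0 → take C=(9.6982,-7.6764) (cross=-16.669)
θ=355°: ex = (C−B)/|BC| = (0.6710,-0.7415); ey = (0.7415,0.6710)
θ=355°: P = B + -2.75·ex + 2.71·ey = (3.1529,3.5959)

θ=183°: -2.18 3.62
θ=206°: -2.42 2.54
θ=245°: -1.78 1.11
θ=355°: 3.15 3.60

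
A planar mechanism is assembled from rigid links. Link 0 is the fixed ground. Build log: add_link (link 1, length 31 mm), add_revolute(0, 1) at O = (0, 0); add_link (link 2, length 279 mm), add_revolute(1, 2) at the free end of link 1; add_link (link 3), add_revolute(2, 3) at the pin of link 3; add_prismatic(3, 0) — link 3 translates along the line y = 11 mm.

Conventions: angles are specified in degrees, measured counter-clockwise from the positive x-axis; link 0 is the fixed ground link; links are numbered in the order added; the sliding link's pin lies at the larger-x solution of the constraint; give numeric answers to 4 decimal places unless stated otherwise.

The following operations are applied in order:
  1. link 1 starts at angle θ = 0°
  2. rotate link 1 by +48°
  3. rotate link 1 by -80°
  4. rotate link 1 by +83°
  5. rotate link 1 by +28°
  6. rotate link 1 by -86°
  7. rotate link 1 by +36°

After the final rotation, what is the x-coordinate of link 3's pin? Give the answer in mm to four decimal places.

geometry: r = 31 mm, L = 279 mm, e = 11 mm; θ starts at 0°
rotate link 1 by +48°: θ ← 0° +48° = 48°
rotate link 1 by -80°: θ ← 48° -80° = -32°
rotate link 1 by +83°: θ ← -32° +83° = 51°
rotate link 1 by +28°: θ ← 51° +28° = 79°
rotate link 1 by -86°: θ ← 79° -86° = -7°
rotate link 1 by +36°: θ ← -7° +36° = 29°
crank pin P = (r cos θ, r sin θ) = (27.113211, 15.029098)
h = r sin θ − e = 15.029098 − 11 = 4.029098
x = r cos θ + √(L² − h²) = 27.113211 + 278.970906 = 306.084117

306.0841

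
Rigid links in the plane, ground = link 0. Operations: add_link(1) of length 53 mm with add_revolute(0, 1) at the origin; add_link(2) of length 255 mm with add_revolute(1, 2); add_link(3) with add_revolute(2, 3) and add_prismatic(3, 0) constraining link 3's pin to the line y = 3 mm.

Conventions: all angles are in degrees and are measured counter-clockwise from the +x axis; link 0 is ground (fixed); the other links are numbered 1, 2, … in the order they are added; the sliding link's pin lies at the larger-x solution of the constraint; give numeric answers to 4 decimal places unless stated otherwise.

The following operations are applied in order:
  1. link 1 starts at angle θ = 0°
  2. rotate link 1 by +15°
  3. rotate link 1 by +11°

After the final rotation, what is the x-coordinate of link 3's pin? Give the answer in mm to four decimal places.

geometry: r = 53 mm, L = 255 mm, e = 3 mm; θ starts at 0°
rotate link 1 by +15°: θ ← 0° +15° = 15°
rotate link 1 by +11°: θ ← 15° +11° = 26°
crank pin P = (r cos θ, r sin θ) = (47.636084, 23.233671)
h = r sin θ − e = 23.233671 − 3 = 20.233671
x = r cos θ + √(L² − h²) = 47.636084 + 254.195985 = 301.832069

301.8321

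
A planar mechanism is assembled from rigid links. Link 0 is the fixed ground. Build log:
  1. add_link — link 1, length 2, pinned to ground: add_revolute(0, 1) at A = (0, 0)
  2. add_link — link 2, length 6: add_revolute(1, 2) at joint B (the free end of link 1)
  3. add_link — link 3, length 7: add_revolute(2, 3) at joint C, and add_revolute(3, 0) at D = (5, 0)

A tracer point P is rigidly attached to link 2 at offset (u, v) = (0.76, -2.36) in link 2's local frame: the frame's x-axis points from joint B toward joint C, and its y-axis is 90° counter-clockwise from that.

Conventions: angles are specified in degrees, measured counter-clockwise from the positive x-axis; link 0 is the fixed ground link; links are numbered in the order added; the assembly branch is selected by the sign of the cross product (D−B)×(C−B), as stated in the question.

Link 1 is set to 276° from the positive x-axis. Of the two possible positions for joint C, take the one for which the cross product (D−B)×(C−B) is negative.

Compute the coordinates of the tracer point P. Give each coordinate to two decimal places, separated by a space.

A=(0,0), D=(5.00,0)
B = A + 2.00·(cos276°, sin276°) = (0.2091, -1.9890)
|BD| = 5.1874
circle(B,6.00) ∩ circle(D,7.00): a=1.3407, h=5.8483
  candidates: C₊=(-0.7952,3.9263) cross=30.338; C₋=(3.6897,-6.8763) cross=-30.338
  branch - wants cross < 0 → take C=(3.6897,-6.8763) (cross=-30.338)
ex = (C−B)/|BC| = (0.5801,-0.8145); ey = (0.8145,0.5801)
P = B + 0.76·ex + -2.36·ey = (-1.2724,-3.9772)

-1.27 -3.98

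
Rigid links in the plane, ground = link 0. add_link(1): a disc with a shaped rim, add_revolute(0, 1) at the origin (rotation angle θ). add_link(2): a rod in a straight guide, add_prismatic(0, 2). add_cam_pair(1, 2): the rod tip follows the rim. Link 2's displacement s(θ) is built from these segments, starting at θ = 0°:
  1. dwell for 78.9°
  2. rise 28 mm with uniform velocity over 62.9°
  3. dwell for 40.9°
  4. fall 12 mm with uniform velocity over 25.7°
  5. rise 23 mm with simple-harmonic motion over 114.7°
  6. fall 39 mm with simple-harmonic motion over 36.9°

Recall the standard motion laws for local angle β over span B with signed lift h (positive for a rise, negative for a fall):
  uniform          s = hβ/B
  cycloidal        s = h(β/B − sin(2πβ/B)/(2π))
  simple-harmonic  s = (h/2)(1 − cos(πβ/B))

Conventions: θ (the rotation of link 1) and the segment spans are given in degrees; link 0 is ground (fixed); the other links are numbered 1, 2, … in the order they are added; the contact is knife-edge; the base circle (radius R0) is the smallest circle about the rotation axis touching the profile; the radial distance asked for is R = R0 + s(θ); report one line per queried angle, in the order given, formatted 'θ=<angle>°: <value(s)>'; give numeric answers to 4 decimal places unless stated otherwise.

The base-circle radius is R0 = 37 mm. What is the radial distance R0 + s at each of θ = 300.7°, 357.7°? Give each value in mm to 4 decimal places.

segment 1 (0° to 78.9°, dwell): s unchanged at 0.0000
segment 2 (78.9° to 141.8°, uniform, h = 28) is passed completely: s = 0.0000 + (28) = 28.0000
segment 3 (141.8° to 182.7°, dwell): s unchanged at 28.0000
segment 4 (182.7° to 208.4°, uniform, h = -12) is passed completely: s = 28.0000 + (-12) = 16.0000
θ = 300.7° falls in segment 5 (208.4° to 323.1°, simple-harmonic, h = 23): β = 300.7 − 208.4 = 92.3°, B = 114.7°; Δs = 23/2·(1 − cos(π·0.8047)) = 20.9027; s = 16.0000 + 20.9027 = 36.9027
segment 5 (208.4° to 323.1°, simple-harmonic, h = 23) is passed completely: s = 16.0000 + (23) = 39.0000
θ = 357.7° falls in segment 6 (323.1° to 360°, simple-harmonic, h = -39): β = 357.7 − 323.1 = 34.6°, B = 36.9°; Δs = -39/2·(1 − cos(π·0.9377)) = -38.6273; s = 39.0000 − 38.6273 = 0.3727
θ=300.7°: R = R0 + s = 37 + 36.9027 = 73.9027
θ=357.7°: R = R0 + s = 37 + 0.3727 = 37.3727

θ=300.7°: 73.9027
θ=357.7°: 37.3727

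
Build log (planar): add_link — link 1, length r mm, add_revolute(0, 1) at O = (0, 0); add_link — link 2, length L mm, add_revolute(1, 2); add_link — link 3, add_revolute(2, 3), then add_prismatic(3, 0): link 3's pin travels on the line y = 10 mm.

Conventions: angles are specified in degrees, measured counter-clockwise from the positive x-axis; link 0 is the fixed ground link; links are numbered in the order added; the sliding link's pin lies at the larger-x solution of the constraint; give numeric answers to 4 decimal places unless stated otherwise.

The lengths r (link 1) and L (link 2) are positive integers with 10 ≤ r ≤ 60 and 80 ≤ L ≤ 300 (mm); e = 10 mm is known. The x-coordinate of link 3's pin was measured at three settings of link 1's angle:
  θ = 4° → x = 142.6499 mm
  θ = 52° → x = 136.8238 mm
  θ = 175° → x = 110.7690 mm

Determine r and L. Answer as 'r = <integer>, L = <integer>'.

constraint per measurement: (x − r cos θ)² + (r sin θ − e)² = L²
subtracting the θ₁ and θ₂ equations cancels the r² and L² terms:
r = (x₁² − x₂²) / (2[(x₁cos θ₁ + e sin θ₁) − (x₂cos θ₂ + e sin θ₂)]) = 15.9999 → r = 16
L² = (x₁ − r cos θ₁)² + (r sin θ₁ − e)² = 16128.9947 → L = 127.0000 → L = 127
check at θ₃=175°: x = 110.7690 (printed 110.7690) ✓

r = 16, L = 127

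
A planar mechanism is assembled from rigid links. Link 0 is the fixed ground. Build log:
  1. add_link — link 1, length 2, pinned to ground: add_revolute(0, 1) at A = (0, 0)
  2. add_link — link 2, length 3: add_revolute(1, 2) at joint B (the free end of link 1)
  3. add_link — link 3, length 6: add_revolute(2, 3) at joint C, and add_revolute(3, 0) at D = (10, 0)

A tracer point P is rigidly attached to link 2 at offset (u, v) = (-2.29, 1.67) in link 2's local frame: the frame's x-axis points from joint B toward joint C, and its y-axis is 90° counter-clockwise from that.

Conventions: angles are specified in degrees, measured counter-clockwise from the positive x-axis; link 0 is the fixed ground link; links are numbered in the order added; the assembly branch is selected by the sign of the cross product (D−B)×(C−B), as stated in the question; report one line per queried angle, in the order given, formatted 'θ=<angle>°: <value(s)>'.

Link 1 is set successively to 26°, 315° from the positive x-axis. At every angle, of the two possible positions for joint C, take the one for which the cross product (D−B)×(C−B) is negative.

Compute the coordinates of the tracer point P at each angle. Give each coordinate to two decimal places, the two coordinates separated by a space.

A=(0,0), D=(10.00,0)
θ=26°: B = A + 2.00·(cos26°, sin26°) = (1.7976, 0.8767)
θ=26°: |BD| = 8.2491
θ=26°: circle(B,3.00) ∩ circle(D,6.00): a=2.4880, h=1.6762
θ=26°:   candidates: C₊=(4.4497,2.2790) cross=13.827; C₋=(4.0934,-1.0544) cross=-13.827
θ=26°:   branch - wants cross < 0 → take C=(4.0934,-1.0544) (cross=-13.827)
θ=26°: ex = (C−B)/|BC| = (0.7653,-0.6437); ey = (0.6437,0.7653)
θ=26°: P = B + -2.29·ex + 1.67·ey = (1.1201,3.6288)
θ=315°: B = A + 2.00·(cos315°, sin315°) = (1.4142, -1.4142)
θ=315°: |BD| = 8.7015
θ=315°: circle(B,3.00) ∩ circle(D,6.00): a=2.7993, h=1.0789
θ=315°:   candidates: C₊=(4.0009,0.1053) cross=9.388; C₋=(4.3516,-2.0238) cross=-9.388
θ=315°:   branch - wants cross < 0 → take C=(4.3516,-2.0238) (cross=-9.388)
θ=315°: ex = (C−B)/|BC| = (0.9791,-0.2032); ey = (0.2032,0.9791)
θ=315°: P = B + -2.29·ex + 1.67·ey = (-0.4887,0.6863)

θ=26°: 1.12 3.63
θ=315°: -0.49 0.69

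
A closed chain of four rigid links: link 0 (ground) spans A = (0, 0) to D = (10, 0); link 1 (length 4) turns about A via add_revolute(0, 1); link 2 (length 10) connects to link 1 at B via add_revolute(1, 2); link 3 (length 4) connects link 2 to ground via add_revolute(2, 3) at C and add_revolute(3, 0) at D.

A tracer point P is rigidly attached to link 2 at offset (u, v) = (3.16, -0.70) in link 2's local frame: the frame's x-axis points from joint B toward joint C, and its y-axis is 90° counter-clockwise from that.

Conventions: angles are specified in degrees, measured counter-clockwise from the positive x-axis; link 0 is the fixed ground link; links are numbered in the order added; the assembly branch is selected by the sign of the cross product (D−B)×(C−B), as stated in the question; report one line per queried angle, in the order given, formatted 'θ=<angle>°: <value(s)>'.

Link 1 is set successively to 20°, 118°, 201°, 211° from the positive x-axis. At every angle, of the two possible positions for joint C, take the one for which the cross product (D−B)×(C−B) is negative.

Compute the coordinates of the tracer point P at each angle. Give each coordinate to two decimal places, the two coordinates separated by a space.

A=(0,0), D=(10.00,0)
θ=20°: B = A + 4.00·(cos20°, sin20°) = (3.7588, 1.3681)
θ=20°: |BD| = 6.3894
θ=20°: circle(B,10.00) ∩ circle(D,4.00): a=9.7681, h=2.1412
θ=20°:   candidates: C₊=(13.7588,1.3681) cross=13.681; C₋=(12.8419,-2.8149) cross=-13.681
θ=20°:   branch - wants cross < 0 → take C=(12.8419,-2.8149) (cross=-13.681)
θ=20°: ex = (C−B)/|BC| = (0.9083,-0.4183); ey = (0.4183,0.9083)
θ=20°: P = B + 3.16·ex + -0.70·ey = (6.3362,-0.5896)
θ=118°: B = A + 4.00·(cos118°, sin118°) = (-1.8779, 3.5318)
θ=118°: |BD| = 12.3918
θ=118°: circle(B,10.00) ∩ circle(D,4.00): a=9.5852, h=2.8501
θ=118°:   candidates: C₊=(8.1221,3.5318) cross=35.318; C₋=(6.4975,-1.9320) cross=-35.318
θ=118°:   branch - wants cross < 0 → take C=(6.4975,-1.9320) (cross=-35.318)
θ=118°: ex = (C−B)/|BC| = (0.8375,-0.5464); ey = (0.5464,0.8375)
θ=118°: P = B + 3.16·ex + -0.70·ey = (0.3863,1.2190)
θ=201°: B = A + 4.00·(cos201°, sin201°) = (-3.7343, -1.4335)
θ=201°: |BD| = 13.8089
θ=201°: circle(B,10.00) ∩ circle(D,4.00): a=9.9460, h=1.0381
θ=201°:   candidates: C₊=(6.0502,0.6315) cross=14.335; C₋=(6.2657,-1.4335) cross=-14.335
θ=201°:   branch - wants cross < 0 → take C=(6.2657,-1.4335) (cross=-14.335)
θ=201°: ex = (C−B)/|BC| = (1.0000,-0.0000); ey = (0.0000,1.0000)
θ=201°: P = B + 3.16·ex + -0.70·ey = (-0.5743,-2.1335)
θ=211°: B = A + 4.00·(cos211°, sin211°) = (-3.4287, -2.0602)
θ=211°: |BD| = 13.5858
θ=211°: circle(B,10.00) ∩ circle(D,4.00): a=9.8844, h=1.5164
θ=211°:   candidates: C₊=(6.1114,0.9376) cross=20.602; C₋=(6.5713,-2.0602) cross=-20.602
θ=211°:   branch - wants cross < 0 → take C=(6.5713,-2.0602) (cross=-20.602)
θ=211°: ex = (C−B)/|BC| = (1.0000,-0.0000); ey = (0.0000,1.0000)
θ=211°: P = B + 3.16·ex + -0.70·ey = (-0.2687,-2.7602)

θ=20°: 6.34 -0.59
θ=118°: 0.39 1.22
θ=201°: -0.57 -2.13
θ=211°: -0.27 -2.76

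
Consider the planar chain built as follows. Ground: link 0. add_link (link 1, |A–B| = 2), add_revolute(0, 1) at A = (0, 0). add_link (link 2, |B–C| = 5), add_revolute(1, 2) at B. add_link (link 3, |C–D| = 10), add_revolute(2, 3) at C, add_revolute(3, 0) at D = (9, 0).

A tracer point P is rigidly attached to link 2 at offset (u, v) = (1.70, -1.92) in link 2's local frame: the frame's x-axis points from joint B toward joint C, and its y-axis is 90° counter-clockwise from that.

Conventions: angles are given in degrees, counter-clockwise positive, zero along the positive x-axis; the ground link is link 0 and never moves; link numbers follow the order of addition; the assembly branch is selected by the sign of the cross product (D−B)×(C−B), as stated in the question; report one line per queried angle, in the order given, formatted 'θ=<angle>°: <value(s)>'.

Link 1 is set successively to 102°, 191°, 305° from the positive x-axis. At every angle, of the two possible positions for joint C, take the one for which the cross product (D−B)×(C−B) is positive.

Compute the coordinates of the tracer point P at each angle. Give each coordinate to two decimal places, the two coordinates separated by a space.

A=(0,0), D=(9.00,0)
θ=102°: B = A + 2.00·(cos102°, sin102°) = (-0.4158, 1.9563)
θ=102°: |BD| = 9.6169
θ=102°: circle(B,5.00) ∩ circle(D,10.00): a=0.9091, h=4.9167
θ=102°:   candidates: C₊=(1.4744,6.5852) cross=47.283; C₋=(-0.5259,-3.0425) cross=-47.283
θ=102°:   branch + wants cross > 0 → take C=(1.4744,6.5852) (cross=47.283)
θ=102°: ex = (C−B)/|BC| = (0.3780,0.9258); ey = (-0.9258,0.3780)
θ=102°: P = B + 1.70·ex + -1.92·ey = (2.0044,2.8043)
θ=191°: B = A + 2.00·(cos191°, sin191°) = (-1.9633, -0.3816)
θ=191°: |BD| = 10.9699
θ=191°: circle(B,5.00) ∩ circle(D,10.00): a=2.0665, h=4.5530
θ=191°:   candidates: C₊=(-0.0564,4.2405) cross=49.946; C₋=(0.2604,-4.8599) cross=-49.946
θ=191°:   branch + wants cross > 0 → take C=(-0.0564,4.2405) (cross=49.946)
θ=191°: ex = (C−B)/|BC| = (0.3814,0.9244); ey = (-0.9244,0.3814)
θ=191°: P = B + 1.70·ex + -1.92·ey = (0.4600,0.4577)
θ=305°: B = A + 2.00·(cos305°, sin305°) = (1.1472, -1.6383)
θ=305°: |BD| = 8.0219
θ=305°: circle(B,5.00) ∩ circle(D,10.00): a=-0.6637, h=4.9558
θ=305°:   candidates: C₊=(-0.5147,3.0774) cross=39.755; C₋=(1.5095,-6.6252) cross=-39.755
θ=305°:   branch + wants cross > 0 → take C=(-0.5147,3.0774) (cross=39.755)
θ=305°: ex = (C−B)/|BC| = (-0.3324,0.9431); ey = (-0.9431,-0.3324)
θ=305°: P = B + 1.70·ex + -1.92·ey = (2.3930,0.6032)

θ=102°: 2.00 2.80
θ=191°: 0.46 0.46
θ=305°: 2.39 0.60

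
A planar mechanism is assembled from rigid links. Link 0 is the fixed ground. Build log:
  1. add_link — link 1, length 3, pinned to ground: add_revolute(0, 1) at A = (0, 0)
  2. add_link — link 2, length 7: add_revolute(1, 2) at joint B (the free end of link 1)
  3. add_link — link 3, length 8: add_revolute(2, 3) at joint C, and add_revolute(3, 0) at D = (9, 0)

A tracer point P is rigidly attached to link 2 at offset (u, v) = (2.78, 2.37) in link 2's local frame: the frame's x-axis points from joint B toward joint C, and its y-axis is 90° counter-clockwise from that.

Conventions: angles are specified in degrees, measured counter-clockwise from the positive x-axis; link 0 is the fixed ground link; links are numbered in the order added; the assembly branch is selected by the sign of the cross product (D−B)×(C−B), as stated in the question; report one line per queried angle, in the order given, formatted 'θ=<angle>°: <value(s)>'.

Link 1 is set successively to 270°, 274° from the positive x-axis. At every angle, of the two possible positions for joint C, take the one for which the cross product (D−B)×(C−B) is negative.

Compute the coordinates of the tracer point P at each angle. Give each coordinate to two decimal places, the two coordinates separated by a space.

A=(0,0), D=(9.00,0)
θ=270°: B = A + 3.00·(cos270°, sin270°) = (-0.0000, -3.0000)
θ=270°: |BD| = 9.4868
θ=270°: circle(B,7.00) ∩ circle(D,8.00): a=3.9528, h=5.7771
θ=270°:   candidates: C₊=(1.9231,3.7306) cross=54.806; C₋=(5.5769,-7.2306) cross=-54.806
θ=270°:   branch - wants cross < 0 → take C=(5.5769,-7.2306) (cross=-54.806)
θ=270°: ex = (C−B)/|BC| = (0.7967,-0.6044); ey = (0.6044,0.7967)
θ=270°: P = B + 2.78·ex + 2.37·ey = (3.6472,-2.7920)
θ=274°: B = A + 3.00·(cos274°, sin274°) = (0.2093, -2.9927)
θ=274°: |BD| = 9.2862
θ=274°: circle(B,7.00) ∩ circle(D,8.00): a=3.8354, h=5.8557
θ=274°:   candidates: C₊=(1.9529,3.7867) cross=54.377; C₋=(5.7272,-7.2999) cross=-54.377
θ=274°:   branch - wants cross < 0 → take C=(5.7272,-7.2999) (cross=-54.377)
θ=274°: ex = (C−B)/|BC| = (0.7883,-0.6153); ey = (0.6153,0.7883)
θ=274°: P = B + 2.78·ex + 2.37·ey = (3.8590,-2.8351)

θ=270°: 3.65 -2.79
θ=274°: 3.86 -2.84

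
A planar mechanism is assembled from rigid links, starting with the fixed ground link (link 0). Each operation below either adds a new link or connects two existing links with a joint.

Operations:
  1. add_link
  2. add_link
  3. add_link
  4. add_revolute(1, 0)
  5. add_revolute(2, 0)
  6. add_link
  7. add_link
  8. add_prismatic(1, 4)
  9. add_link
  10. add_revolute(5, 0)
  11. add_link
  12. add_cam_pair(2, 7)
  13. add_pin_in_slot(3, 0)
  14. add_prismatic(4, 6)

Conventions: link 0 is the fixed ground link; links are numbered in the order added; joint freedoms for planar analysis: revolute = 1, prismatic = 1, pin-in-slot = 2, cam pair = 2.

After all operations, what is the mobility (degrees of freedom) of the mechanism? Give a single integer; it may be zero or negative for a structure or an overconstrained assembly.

ground; <1,0,0>
#1 <2,0,0>
#2 <3,0,0>
#3 <4,0,0>
R:1↔0 J1 <4,1,0>
R:2↔0 J1 <4,2,0>
#4 <5,2,0>
#5 <6,2,0>
P:1↔4 J1 <6,3,0>
#6 <7,3,0>
R:5↔0 J1 <7,4,0>
#7 <8,4,0>
C:2↔7 J2 <8,4,1>
PS:3↔0 J2 <8,4,2>
P:4↔6 J1 <8,5,2>
3×7 − 2×5 − 1×2 = 9

M = 9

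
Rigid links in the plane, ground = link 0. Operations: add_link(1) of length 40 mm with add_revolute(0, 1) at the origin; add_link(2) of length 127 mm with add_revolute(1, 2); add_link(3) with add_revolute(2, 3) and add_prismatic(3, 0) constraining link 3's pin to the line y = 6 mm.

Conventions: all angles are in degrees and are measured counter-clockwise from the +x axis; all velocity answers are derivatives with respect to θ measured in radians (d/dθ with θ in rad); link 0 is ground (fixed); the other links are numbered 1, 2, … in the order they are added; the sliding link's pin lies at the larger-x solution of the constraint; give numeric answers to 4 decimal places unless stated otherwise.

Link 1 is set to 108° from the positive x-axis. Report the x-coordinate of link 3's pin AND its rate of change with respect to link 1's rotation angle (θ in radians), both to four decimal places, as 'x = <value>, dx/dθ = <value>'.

geometry: r = 40 mm, L = 127 mm, e = 6 mm
crank pin P = (r cos θ, r sin θ) = (-12.360680, 38.042261)
h = r sin θ − e = 38.042261 − 6 = 32.042261
x = r cos θ + √(L² − h²) = -12.360680 + 122.891389 = 110.530709
dx/dθ = −r sin θ − h·r cos θ/√(L² − h²) (θ in radians; h = 32.042261) = -34.819381

x = 110.5307, dx/dθ = -34.8194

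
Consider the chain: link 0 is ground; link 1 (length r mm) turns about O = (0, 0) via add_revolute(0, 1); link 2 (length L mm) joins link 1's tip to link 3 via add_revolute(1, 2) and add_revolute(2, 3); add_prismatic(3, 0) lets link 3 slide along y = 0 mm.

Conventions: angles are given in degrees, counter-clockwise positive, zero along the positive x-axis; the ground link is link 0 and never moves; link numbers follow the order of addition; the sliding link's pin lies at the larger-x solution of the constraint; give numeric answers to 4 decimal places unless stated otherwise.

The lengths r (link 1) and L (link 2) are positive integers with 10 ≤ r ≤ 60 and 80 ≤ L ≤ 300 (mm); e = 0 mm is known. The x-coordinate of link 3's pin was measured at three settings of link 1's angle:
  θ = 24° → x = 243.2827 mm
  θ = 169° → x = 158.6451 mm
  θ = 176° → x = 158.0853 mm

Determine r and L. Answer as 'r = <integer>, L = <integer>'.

constraint per measurement: (x − r cos θ)² + (r sin θ − e)² = L²
subtracting the θ₁ and θ₂ equations cancels the r² and L² terms:
r = (x₁² − x₂²) / (2[(x₁cos θ₁ + e sin θ₁) − (x₂cos θ₂ + e sin θ₂)]) = 45.0000 → r = 45
L² = (x₁ − r cos θ₁)² + (r sin θ₁ − e)² = 41208.9896 → L = 203.0000 → L = 203
check at θ₃=176°: x = 158.0853 (printed 158.0853) ✓

r = 45, L = 203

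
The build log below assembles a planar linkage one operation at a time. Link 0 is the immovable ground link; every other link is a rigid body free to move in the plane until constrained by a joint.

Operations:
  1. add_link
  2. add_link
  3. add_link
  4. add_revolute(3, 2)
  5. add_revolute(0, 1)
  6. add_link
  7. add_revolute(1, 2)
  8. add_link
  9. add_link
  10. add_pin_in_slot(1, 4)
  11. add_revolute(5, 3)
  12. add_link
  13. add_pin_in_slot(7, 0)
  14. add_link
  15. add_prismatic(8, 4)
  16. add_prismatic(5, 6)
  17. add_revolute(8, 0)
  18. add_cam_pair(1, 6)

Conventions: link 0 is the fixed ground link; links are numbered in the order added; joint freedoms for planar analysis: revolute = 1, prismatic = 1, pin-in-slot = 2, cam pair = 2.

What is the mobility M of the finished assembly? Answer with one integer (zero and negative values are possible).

ground; <1,0,0>
#1 <2,0,0>
#2 <3,0,0>
#3 <4,0,0>
R:3↔2 J1 <4,1,0>
R:0↔1 J1 <4,2,0>
#4 <5,2,0>
R:1↔2 J1 <5,3,0>
#5 <6,3,0>
#6 <7,3,0>
PS:1↔4 J2 <7,3,1>
R:5↔3 J1 <7,4,1>
#7 <8,4,1>
PS:7↔0 J2 <8,4,2>
#8 <9,4,2>
P:8↔4 J1 <9,5,2>
P:5↔6 J1 <9,6,2>
R:8↔0 J1 <9,7,2>
C:1↔6 J2 <9,7,3>
3×8 − 2×7 − 1×3 = 7

M = 7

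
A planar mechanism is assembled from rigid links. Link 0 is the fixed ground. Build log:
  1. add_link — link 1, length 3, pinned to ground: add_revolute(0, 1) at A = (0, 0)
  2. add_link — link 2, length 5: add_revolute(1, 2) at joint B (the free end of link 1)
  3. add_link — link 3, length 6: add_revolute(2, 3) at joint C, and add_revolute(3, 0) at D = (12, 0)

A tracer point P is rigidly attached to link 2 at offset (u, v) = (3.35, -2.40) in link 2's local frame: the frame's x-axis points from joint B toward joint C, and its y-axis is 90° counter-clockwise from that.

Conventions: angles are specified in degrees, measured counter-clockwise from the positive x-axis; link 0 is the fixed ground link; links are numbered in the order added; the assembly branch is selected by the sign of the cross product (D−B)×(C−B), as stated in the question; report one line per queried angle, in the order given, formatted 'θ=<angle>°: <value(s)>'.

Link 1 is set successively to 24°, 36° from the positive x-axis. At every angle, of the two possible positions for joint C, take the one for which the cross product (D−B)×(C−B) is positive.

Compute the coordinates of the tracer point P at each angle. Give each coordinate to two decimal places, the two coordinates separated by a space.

A=(0,0), D=(12.00,0)
θ=24°: B = A + 3.00·(cos24°, sin24°) = (2.7406, 1.2202)
θ=24°: |BD| = 9.3394
θ=24°: circle(B,5.00) ∩ circle(D,6.00): a=4.0808, h=2.8891
θ=24°:   candidates: C₊=(7.1639,3.5514) cross=26.983; C₋=(6.4090,-2.1773) cross=-26.983
θ=24°:   branch + wants cross > 0 → take C=(7.1639,3.5514) (cross=26.983)
θ=24°: ex = (C−B)/|BC| = (0.8847,0.4662); ey = (-0.4662,0.8847)
θ=24°: P = B + 3.35·ex + -2.40·ey = (6.8232,0.6589)
θ=36°: B = A + 3.00·(cos36°, sin36°) = (2.4271, 1.7634)
θ=36°: |BD| = 9.7340
θ=36°: circle(B,5.00) ∩ circle(D,6.00): a=4.3020, h=2.5481
θ=36°:   candidates: C₊=(7.1195,3.4900) cross=24.804; C₋=(6.1962,-1.5220) cross=-24.804
θ=36°:   branch + wants cross > 0 → take C=(7.1195,3.4900) (cross=24.804)
θ=36°: ex = (C−B)/|BC| = (0.9385,0.3453); ey = (-0.3453,0.9385)
θ=36°: P = B + 3.35·ex + -2.40·ey = (6.3998,0.6679)

θ=24°: 6.82 0.66
θ=36°: 6.40 0.67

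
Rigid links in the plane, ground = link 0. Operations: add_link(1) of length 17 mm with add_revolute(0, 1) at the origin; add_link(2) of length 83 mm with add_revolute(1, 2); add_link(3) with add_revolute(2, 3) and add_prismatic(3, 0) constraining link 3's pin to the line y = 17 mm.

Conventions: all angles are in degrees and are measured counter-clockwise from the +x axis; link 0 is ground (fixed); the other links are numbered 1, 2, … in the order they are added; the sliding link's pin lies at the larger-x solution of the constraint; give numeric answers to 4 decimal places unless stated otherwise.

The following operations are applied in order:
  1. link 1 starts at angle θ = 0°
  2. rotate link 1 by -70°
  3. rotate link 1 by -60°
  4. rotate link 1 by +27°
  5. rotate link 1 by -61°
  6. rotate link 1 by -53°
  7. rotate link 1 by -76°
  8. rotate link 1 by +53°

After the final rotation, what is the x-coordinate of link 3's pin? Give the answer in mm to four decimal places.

geometry: r = 17 mm, L = 83 mm, e = 17 mm; θ starts at 0°
rotate link 1 by -70°: θ ← 0° -70° = -70°
rotate link 1 by -60°: θ ← -70° -60° = -130°
rotate link 1 by +27°: θ ← -130° +27° = -103°
rotate link 1 by -61°: θ ← -103° -61° = -164°
rotate link 1 by -53°: θ ← -164° -53° = -217°
rotate link 1 by -76°: θ ← -217° -76° = -293°
rotate link 1 by +53°: θ ← -293° +53° = -240°
crank pin P = (r cos θ, r sin θ) = (-8.500000, 14.722432)
h = r sin θ − e = 14.722432 − 17 = -2.277568
x = r cos θ + √(L² − h²) = -8.500000 + 82.968745 = 74.468745

74.4687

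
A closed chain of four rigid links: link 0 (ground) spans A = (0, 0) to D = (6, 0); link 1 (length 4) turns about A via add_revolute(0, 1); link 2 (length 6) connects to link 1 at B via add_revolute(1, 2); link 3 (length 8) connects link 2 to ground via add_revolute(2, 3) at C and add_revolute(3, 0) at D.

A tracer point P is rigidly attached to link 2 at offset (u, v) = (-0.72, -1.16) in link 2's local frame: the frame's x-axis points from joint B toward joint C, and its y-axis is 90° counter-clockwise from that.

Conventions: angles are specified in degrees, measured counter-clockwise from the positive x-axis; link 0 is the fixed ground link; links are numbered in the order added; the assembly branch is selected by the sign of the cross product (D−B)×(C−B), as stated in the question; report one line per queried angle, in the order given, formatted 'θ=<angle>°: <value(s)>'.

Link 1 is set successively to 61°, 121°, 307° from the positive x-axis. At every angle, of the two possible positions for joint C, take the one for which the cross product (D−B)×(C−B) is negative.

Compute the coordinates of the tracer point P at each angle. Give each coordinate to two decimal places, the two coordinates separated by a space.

A=(0,0), D=(6.00,0)
θ=61°: B = A + 4.00·(cos61°, sin61°) = (1.9392, 3.4985)
θ=61°: |BD| = 5.3600
θ=61°: circle(B,6.00) ∩ circle(D,8.00): a=0.0680, h=5.9996
θ=61°:   candidates: C₊=(5.9068,7.9995) cross=32.158; C₋=(-1.9252,-1.0913) cross=-32.158
θ=61°:   branch - wants cross < 0 → take C=(-1.9252,-1.0913) (cross=-32.158)
θ=61°: ex = (C−B)/|BC| = (-0.6441,-0.7650); ey = (0.7650,-0.6441)
θ=61°: P = B + -0.72·ex + -1.16·ey = (1.5156,4.7964)
θ=121°: B = A + 4.00·(cos121°, sin121°) = (-2.0602, 3.4287)
θ=121°: |BD| = 8.7591
θ=121°: circle(B,6.00) ∩ circle(D,8.00): a=2.7812, h=5.3165
θ=121°:   candidates: C₊=(2.5802,7.2322) cross=46.567; C₋=(-1.5820,-2.5522) cross=-46.567
θ=121°:   branch - wants cross < 0 → take C=(-1.5820,-2.5522) (cross=-46.567)
θ=121°: ex = (C−B)/|BC| = (0.0797,-0.9968); ey = (0.9968,0.0797)
θ=121°: P = B + -0.72·ex + -1.16·ey = (-3.2738,4.0539)
θ=307°: B = A + 4.00·(cos307°, sin307°) = (2.4073, -3.1945)
θ=307°: |BD| = 4.8076
θ=307°: circle(B,6.00) ∩ circle(D,8.00): a=-0.5083, h=5.9784
θ=307°:   candidates: C₊=(-1.9451,0.9354) cross=28.742; C₋=(6.0000,-8.0000) cross=-28.742
θ=307°:   branch - wants cross < 0 → take C=(6.0000,-8.0000) (cross=-28.742)
θ=307°: ex = (C−B)/|BC| = (0.5988,-0.8009); ey = (0.8009,0.5988)
θ=307°: P = B + -0.72·ex + -1.16·ey = (1.0471,-3.3125)

θ=61°: 1.52 4.80
θ=121°: -3.27 4.05
θ=307°: 1.05 -3.31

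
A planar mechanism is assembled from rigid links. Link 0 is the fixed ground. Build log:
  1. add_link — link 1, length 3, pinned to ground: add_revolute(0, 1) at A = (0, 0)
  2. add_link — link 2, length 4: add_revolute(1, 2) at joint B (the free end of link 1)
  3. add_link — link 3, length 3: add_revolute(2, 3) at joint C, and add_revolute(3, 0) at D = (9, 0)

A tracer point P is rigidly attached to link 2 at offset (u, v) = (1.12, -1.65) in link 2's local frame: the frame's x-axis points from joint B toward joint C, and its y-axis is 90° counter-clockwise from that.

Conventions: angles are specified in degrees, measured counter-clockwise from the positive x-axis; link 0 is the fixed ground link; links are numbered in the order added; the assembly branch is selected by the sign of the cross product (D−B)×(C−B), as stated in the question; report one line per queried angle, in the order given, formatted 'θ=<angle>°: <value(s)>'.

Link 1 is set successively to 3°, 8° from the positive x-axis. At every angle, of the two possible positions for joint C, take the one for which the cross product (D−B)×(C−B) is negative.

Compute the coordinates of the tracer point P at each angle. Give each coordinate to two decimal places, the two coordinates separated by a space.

A=(0,0), D=(9.00,0)
θ=3°: B = A + 3.00·(cos3°, sin3°) = (2.9959, 0.1570)
θ=3°: |BD| = 6.0062
θ=3°: circle(B,4.00) ∩ circle(D,3.00): a=3.5858, h=1.7725
θ=3°:   candidates: C₊=(6.6268,1.8352) cross=10.646; C₋=(6.5341,-1.7087) cross=-10.646
θ=3°:   branch - wants cross < 0 → take C=(6.5341,-1.7087) (cross=-10.646)
θ=3°: ex = (C−B)/|BC| = (0.8846,-0.4664); ey = (0.4664,0.8846)
θ=3°: P = B + 1.12·ex + -1.65·ey = (3.2170,-1.8249)
θ=8°: B = A + 3.00·(cos8°, sin8°) = (2.9708, 0.4175)
θ=8°: |BD| = 6.0436
θ=8°: circle(B,4.00) ∩ circle(D,3.00): a=3.6009, h=1.7416
θ=8°:   candidates: C₊=(6.6835,1.9062) cross=10.526; C₋=(6.4428,-1.5687) cross=-10.526
θ=8°:   branch - wants cross < 0 → take C=(6.4428,-1.5687) (cross=-10.526)
θ=8°: ex = (C−B)/|BC| = (0.8680,-0.4966); ey = (0.4966,0.8680)
θ=8°: P = B + 1.12·ex + -1.65·ey = (3.1237,-1.5708)

θ=3°: 3.22 -1.82
θ=8°: 3.12 -1.57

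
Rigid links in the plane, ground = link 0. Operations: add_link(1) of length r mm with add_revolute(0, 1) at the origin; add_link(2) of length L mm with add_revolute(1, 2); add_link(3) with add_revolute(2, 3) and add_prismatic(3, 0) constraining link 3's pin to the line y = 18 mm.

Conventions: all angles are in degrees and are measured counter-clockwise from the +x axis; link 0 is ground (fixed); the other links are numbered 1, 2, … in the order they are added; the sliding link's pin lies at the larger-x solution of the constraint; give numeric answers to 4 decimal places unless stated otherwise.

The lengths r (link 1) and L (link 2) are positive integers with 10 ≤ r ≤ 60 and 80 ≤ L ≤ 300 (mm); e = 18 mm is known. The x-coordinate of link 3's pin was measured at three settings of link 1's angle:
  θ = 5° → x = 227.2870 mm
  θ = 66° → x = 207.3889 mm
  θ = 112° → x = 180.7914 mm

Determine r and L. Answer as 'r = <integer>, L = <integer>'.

constraint per measurement: (x − r cos θ)² + (r sin θ − e)² = L²
subtracting the θ₁ and θ₂ equations cancels the r² and L² terms:
r = (x₁² − x₂²) / (2[(x₁cos θ₁ + e sin θ₁) − (x₂cos θ₂ + e sin θ₂)]) = 34.0000 → r = 34
L² = (x₁ − r cos θ₁)² + (r sin θ₁ − e)² = 37635.9986 → L = 194.0000 → L = 194
check at θ₃=112°: x = 180.7914 (printed 180.7914) ✓

r = 34, L = 194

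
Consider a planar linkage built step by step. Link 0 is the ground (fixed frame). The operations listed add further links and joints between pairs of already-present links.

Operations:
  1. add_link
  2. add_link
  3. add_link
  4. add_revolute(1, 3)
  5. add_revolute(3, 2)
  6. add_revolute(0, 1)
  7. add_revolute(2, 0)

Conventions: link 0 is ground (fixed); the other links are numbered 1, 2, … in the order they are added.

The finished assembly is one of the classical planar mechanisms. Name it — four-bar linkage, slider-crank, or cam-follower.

links: 4 (incl. ground); joints: 4 revolute, 0 prismatic, 0 higher (cam) pair, forming one closed loop
4 links in a single 4R loop → four-bar linkage

four-bar linkage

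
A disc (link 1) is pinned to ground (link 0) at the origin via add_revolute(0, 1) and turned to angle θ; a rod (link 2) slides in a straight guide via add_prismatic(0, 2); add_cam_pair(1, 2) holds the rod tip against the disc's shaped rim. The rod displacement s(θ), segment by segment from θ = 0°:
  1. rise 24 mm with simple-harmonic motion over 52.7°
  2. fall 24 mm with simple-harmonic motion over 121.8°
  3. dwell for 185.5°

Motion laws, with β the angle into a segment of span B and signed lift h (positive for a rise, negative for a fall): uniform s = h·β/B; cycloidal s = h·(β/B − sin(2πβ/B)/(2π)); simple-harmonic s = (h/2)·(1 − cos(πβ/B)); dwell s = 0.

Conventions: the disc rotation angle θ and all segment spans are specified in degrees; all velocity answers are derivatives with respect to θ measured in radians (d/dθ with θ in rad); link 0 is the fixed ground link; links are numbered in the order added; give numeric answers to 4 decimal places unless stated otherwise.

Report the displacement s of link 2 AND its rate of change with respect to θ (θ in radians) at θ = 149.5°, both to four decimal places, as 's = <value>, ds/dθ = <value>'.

segment 1 (0° to 52.7°, simple-harmonic, h = 24) is passed completely: s = 0.0000 + (24) = 24.0000
θ = 149.5° falls in segment 2 (52.7° to 174.5°, simple-harmonic, h = -24): β = 149.5 − 52.7 = 96.8°, B = 121.8°; Δs = -24/2·(1 − cos(π·0.7947)) = -21.5905; s = 24.0000 − 21.5905 = 2.4095
velocity in seg [52.7°–174.5°] (simple-harmonic), θ in radians: β = 96.8° = 1.6895 rad, B = 121.8° = 2.1258 rad; ds/dθ = (πh/(2B)) sin(πβ/B) = (π·(-24)/(2·2.1258)) sin(π·0.7947) = -10.659182 mm/rad

s = 2.4095, ds/dθ = -10.6592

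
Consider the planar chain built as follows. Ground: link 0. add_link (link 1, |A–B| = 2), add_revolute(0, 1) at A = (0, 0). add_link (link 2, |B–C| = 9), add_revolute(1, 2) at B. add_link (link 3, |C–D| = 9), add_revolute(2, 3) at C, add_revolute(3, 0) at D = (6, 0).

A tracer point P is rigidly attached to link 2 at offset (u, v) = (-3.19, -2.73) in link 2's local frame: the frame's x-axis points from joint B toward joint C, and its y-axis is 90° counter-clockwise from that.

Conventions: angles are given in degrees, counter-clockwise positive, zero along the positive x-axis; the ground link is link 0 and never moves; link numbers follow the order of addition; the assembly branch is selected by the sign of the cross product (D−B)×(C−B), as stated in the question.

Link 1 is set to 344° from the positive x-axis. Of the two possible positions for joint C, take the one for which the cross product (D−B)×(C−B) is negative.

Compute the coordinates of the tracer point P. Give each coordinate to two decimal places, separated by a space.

A=(0,0), D=(6.00,0)
B = A + 2.00·(cos344°, sin344°) = (1.9225, -0.5513)
|BD| = 4.1146
circle(B,9.00) ∩ circle(D,9.00): a=2.0573, h=8.7617
  candidates: C₊=(2.7874,8.4071) cross=36.051; C₋=(5.1352,-8.9584) cross=-36.051
  branch - wants cross < 0 → take C=(5.1352,-8.9584) (cross=-36.051)
ex = (C−B)/|BC| = (0.3570,-0.9341); ey = (0.9341,0.3570)
P = B + -3.19·ex + -2.73·ey = (-1.7663,1.4541)

-1.77 1.45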